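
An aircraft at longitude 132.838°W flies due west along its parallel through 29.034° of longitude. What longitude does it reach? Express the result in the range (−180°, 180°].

161.872°W

Start at -132.838°; shift −29.034° → -161.872°.
-161.872° already lies in (−180°, 180°].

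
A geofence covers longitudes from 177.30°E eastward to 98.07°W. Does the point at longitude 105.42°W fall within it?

Yes

Band width going east from +177.30° to -98.07°: ((-98.07 − 177.30) mod 360) = 84.63°.
Offset of -105.42° east of the west edge: ((-105.42 − 177.30) mod 360) = 77.28°.
77.28° ≤ 84.63° ⇒ inside.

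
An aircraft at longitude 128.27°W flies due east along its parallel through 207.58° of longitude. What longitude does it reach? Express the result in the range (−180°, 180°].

79.31°E

Start at -128.27°; shift +207.58° → +79.31°.
+79.31° already lies in (−180°, 180°].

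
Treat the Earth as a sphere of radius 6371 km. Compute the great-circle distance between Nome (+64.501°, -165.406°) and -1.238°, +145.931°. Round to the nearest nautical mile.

Δλ = 145.931 − -165.406 = 311.337°; wrapped into (−180°, 180°]: -48.663°.
Δφ = -1.238 − 64.501 = -65.739°.
a = sin²(Δφ/2) + cos φ₁ · cos φ₂ · sin²(Δλ/2) = 0.367615.
c = 2·atan2(√a, √(1−a)) = 1.30283 rad → d = 6371·c ≈ 8300.34 km ≈ 4481.83 nmi.

4482 nmi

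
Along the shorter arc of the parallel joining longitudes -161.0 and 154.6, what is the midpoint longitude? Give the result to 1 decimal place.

+176.8°

Signed shortest Δλ from -161.0° to +154.6° is -44.4°.
Midpoint longitude = -161.0° + (-44.4°)/2 = -161.0° − 22.2° = -183.2°.
Normalise into (−180°, 180°]: +176.8°.
(The naïve average (-161.0 + +154.6)/2 = -3.2° is on the wrong side of the globe.)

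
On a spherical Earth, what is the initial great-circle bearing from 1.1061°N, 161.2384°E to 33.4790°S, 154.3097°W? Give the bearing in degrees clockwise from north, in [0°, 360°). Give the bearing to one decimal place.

133.9°

Δλ = -154.3097 − 161.2384 = -315.5481°; wrapped into (−180°, 180°]: 44.4519°.
θ = atan2( sin Δλ · cos φ₂ , cos φ₁ · sin φ₂ − sin φ₁ · cos φ₂ · cos Δλ )
  = atan2(0.58412, -0.56302) = 133.946° → normalised to [0°, 360°): 133.946°.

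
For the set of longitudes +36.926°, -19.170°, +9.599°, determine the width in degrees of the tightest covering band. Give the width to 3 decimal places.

56.096°

Sort the longitudes: -19.170°, +9.599°, +36.926°.
Eastward gaps between consecutive values (wrapping around): 28.769°, 27.327°, 303.904°.
Largest gap = 303.904° ⇒ minimal covering band is its complement: 360° − 303.904° = 56.096°.
Band runs from -19.170° eastward to +36.926°.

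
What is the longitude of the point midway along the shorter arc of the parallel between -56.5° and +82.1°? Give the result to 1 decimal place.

+12.8°

Signed shortest Δλ from -56.5° to +82.1° is +138.6°.
Midpoint longitude = -56.5° + (+138.6°)/2 = -56.5° + 69.3° = +12.8°.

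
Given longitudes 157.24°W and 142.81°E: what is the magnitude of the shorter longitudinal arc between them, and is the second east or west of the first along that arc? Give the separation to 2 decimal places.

Raw difference: 142.81 − -157.24 = 300.05°.
Normalise into (−180°, 180°]: 300.05° − 360° = -59.95°.
Negative ⇒ the second point lies to the west; separation 59.95°.

59.95° west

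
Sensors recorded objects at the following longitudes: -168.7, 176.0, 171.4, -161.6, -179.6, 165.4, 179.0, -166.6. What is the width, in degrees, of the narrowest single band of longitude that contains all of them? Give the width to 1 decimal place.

33.0°

Sort the longitudes: -179.6°, -168.7°, -166.6°, -161.6°, +165.4°, +171.4°, +176.0°, +179.0°.
Eastward gaps between consecutive values (wrapping around): 10.9°, 2.1°, 5.0°, 327.0°, 6.0°, 4.6°, 3.0°, 1.4°.
Largest gap = 327.0° ⇒ minimal covering band is its complement: 360° − 327.0° = 33.0°.
Band runs from +165.4° eastward to -161.6°, crossing the antimeridian.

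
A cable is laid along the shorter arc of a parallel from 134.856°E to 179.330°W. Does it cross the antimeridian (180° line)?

Naïve |-179.330 − 134.856| = 314.186° > 180°, so the shorter arc goes the other way round — across 180°.
Signed shortest Δλ = ((-179.330 − 134.856 + 180) mod 360) − 180 = 45.814°.
Going east by 45.814° from +134.856° passes through 180° before reaching -179.330°.

Yes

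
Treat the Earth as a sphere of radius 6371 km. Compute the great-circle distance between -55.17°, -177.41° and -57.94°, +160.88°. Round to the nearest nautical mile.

Δλ = 160.88 − -177.41 = 338.29°; wrapped into (−180°, 180°]: -21.71°.
Δφ = -57.94 − -55.17 = -2.77°.
a = sin²(Δφ/2) + cos φ₁ · cos φ₂ · sin²(Δλ/2) = 0.011336.
c = 2·atan2(√a, √(1−a)) = 0.21335 rad → d = 6371·c ≈ 1359.25 km ≈ 733.93 nmi.

734 nmi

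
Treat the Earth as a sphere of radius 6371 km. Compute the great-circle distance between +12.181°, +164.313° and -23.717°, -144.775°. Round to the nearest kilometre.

Δλ = -144.775 − 164.313 = -309.088°; wrapped into (−180°, 180°]: 50.912°.
Δφ = -23.717 − 12.181 = -35.898°.
a = sin²(Δφ/2) + cos φ₁ · cos φ₂ · sin²(Δλ/2) = 0.260301.
c = 2·atan2(√a, √(1−a)) = 1.07083 rad → d = 6371·c ≈ 6822.25 km.

6822 km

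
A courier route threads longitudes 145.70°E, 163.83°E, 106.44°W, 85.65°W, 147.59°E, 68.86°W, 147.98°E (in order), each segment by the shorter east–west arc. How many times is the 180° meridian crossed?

Leg 1: +145.70° → +163.83°, shortest Δλ = 18.13° (east) — does not cross 180°.
Leg 2: +163.83° → -106.44°, shortest Δλ = 89.73° (east) — crosses 180°.
Leg 3: -106.44° → -85.65°, shortest Δλ = 20.79° (east) — does not cross 180°.
Leg 4: -85.65° → +147.59°, shortest Δλ = -126.76° (west) — crosses 180°.
Leg 5: +147.59° → -68.86°, shortest Δλ = 143.55° (east) — crosses 180°.
Leg 6: -68.86° → +147.98°, shortest Δλ = -143.16° (west) — crosses 180°.
Total crossings: 4.

4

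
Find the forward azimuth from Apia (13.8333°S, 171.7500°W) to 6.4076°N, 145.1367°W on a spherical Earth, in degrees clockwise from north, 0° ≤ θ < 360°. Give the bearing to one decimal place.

54.2°

Δλ = -145.1367 − -171.7500 = 26.6133°.
θ = atan2( sin Δλ · cos φ₂ , cos φ₁ · sin φ₂ − sin φ₁ · cos φ₂ · cos Δλ )
  = atan2(0.44517, 0.32079) = 54.223° → normalised to [0°, 360°): 54.223°.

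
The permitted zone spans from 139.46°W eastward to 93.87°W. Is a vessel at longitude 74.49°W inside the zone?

No

Band width going east from -139.46° to -93.87°: ((-93.87 − -139.46) mod 360) = 45.59°.
Offset of -74.49° east of the west edge: ((-74.49 − -139.46) mod 360) = 64.97°.
64.97° > 45.59° ⇒ outside.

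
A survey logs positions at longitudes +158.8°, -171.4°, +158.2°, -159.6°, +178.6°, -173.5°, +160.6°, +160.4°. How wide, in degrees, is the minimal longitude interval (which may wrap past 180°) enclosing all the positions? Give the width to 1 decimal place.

42.2°

Sort the longitudes: -173.5°, -171.4°, -159.6°, +158.2°, +158.8°, +160.4°, +160.6°, +178.6°.
Eastward gaps between consecutive values (wrapping around): 2.1°, 11.8°, 317.8°, 0.6°, 1.6°, 0.2°, 18.0°, 7.9°.
Largest gap = 317.8° ⇒ minimal covering band is its complement: 360° − 317.8° = 42.2°.
Band runs from +158.2° eastward to -159.6°, crossing the antimeridian.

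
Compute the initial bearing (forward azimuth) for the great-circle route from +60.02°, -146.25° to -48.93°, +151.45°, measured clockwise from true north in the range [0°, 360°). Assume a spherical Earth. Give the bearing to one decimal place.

Δλ = 151.45 − -146.25 = 297.70°; wrapped into (−180°, 180°]: -62.30°.
θ = atan2( sin Δλ · cos φ₂ , cos φ₁ · sin φ₂ − sin φ₁ · cos φ₂ · cos Δλ )
  = atan2(-0.58169, -0.64126) = -137.789° → normalised to [0°, 360°): 222.211°.

222.2°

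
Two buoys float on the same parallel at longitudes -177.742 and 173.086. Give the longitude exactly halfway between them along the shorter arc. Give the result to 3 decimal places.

Signed shortest Δλ from -177.742° to +173.086° is -9.172°.
Midpoint longitude = -177.742° + (-9.172°)/2 = -177.742° − 4.586° = -182.328°.
Normalise into (−180°, 180°]: +177.672°.
(The naïve average (-177.742 + +173.086)/2 = -2.328° is on the wrong side of the globe.)

+177.672°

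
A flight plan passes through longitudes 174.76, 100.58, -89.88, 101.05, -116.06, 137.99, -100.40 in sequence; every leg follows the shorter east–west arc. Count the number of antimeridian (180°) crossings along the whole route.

Leg 1: +174.76° → +100.58°, shortest Δλ = -74.18° (west) — does not cross 180°.
Leg 2: +100.58° → -89.88°, shortest Δλ = 169.54° (east) — crosses 180°.
Leg 3: -89.88° → +101.05°, shortest Δλ = -169.07° (west) — crosses 180°.
Leg 4: +101.05° → -116.06°, shortest Δλ = 142.89° (east) — crosses 180°.
Leg 5: -116.06° → +137.99°, shortest Δλ = -105.95° (west) — crosses 180°.
Leg 6: +137.99° → -100.40°, shortest Δλ = 121.61° (east) — crosses 180°.
Total crossings: 5.

5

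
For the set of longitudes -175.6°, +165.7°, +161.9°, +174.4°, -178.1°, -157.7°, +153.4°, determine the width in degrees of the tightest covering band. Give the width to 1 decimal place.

Sort the longitudes: -178.1°, -175.6°, -157.7°, +153.4°, +161.9°, +165.7°, +174.4°.
Eastward gaps between consecutive values (wrapping around): 2.5°, 17.9°, 311.1°, 8.5°, 3.8°, 8.7°, 7.5°.
Largest gap = 311.1° ⇒ minimal covering band is its complement: 360° − 311.1° = 48.9°.
Band runs from +153.4° eastward to -157.7°, crossing the antimeridian.

48.9°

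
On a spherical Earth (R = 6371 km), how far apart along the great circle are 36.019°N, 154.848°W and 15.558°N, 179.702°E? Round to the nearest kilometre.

Δλ = 179.702 − -154.848 = 334.550°; wrapped into (−180°, 180°]: -25.450°.
Δφ = 15.558 − 36.019 = -20.461°.
a = sin²(Δφ/2) + cos φ₁ · cos φ₂ · sin²(Δλ/2) = 0.069351.
c = 2·atan2(√a, √(1−a)) = 0.53298 rad → d = 6371·c ≈ 3395.59 km.

3396 km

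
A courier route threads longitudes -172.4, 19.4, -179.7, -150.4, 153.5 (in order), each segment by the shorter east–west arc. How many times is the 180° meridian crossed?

Leg 1: -172.4° → +19.4°, shortest Δλ = -168.2° (west) — crosses 180°.
Leg 2: +19.4° → -179.7°, shortest Δλ = 160.9° (east) — crosses 180°.
Leg 3: -179.7° → -150.4°, shortest Δλ = 29.3° (east) — does not cross 180°.
Leg 4: -150.4° → +153.5°, shortest Δλ = -56.1° (west) — crosses 180°.
Total crossings: 3.

3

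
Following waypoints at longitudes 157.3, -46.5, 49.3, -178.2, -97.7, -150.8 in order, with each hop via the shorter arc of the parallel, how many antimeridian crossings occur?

2

Leg 1: +157.3° → -46.5°, shortest Δλ = 156.2° (east) — crosses 180°.
Leg 2: -46.5° → +49.3°, shortest Δλ = 95.8° (east) — does not cross 180°.
Leg 3: +49.3° → -178.2°, shortest Δλ = 132.5° (east) — crosses 180°.
Leg 4: -178.2° → -97.7°, shortest Δλ = 80.5° (east) — does not cross 180°.
Leg 5: -97.7° → -150.8°, shortest Δλ = -53.1° (west) — does not cross 180°.
Total crossings: 2.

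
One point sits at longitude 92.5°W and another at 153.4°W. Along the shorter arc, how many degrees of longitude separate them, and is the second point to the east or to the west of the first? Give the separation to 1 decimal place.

60.9° west

Raw difference: -153.4 − -92.5 = -60.9°.
Normalise into (−180°, 180°]: -60.9° stays -60.9°.
Negative ⇒ the second point lies to the west; separation 60.9°.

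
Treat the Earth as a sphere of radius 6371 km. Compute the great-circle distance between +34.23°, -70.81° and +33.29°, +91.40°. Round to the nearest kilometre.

Δλ = 91.40 − -70.81 = 162.21°.
Δφ = 33.29 − 34.23 = -0.94°.
a = sin²(Δφ/2) + cos φ₁ · cos φ₂ · sin²(Δλ/2) = 0.674657.
c = 2·atan2(√a, √(1−a)) = 1.92763 rad → d = 6371·c ≈ 12280.96 km.

12281 km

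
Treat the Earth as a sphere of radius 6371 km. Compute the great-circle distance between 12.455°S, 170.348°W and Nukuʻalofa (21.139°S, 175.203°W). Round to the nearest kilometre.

1095 km

Δλ = -175.203 − -170.348 = -4.855°.
Δφ = -21.139 − -12.455 = -8.684°.
a = sin²(Δφ/2) + cos φ₁ · cos φ₂ · sin²(Δλ/2) = 0.007366.
c = 2·atan2(√a, √(1−a)) = 0.17186 rad → d = 6371·c ≈ 1094.92 km.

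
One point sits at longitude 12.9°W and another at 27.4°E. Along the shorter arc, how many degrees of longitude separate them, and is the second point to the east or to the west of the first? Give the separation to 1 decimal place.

40.3° east

Raw difference: 27.4 − -12.9 = 40.3°.
Normalise into (−180°, 180°]: 40.3° stays 40.3°.
Positive ⇒ the second point lies to the east; separation 40.3°.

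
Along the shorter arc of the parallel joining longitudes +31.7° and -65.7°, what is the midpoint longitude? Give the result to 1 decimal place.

-17.0°

Signed shortest Δλ from +31.7° to -65.7° is -97.4°.
Midpoint longitude = +31.7° + (-97.4°)/2 = +31.7° − 48.7° = -17.0°.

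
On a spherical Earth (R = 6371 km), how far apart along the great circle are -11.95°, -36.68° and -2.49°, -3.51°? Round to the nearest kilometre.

3802 km

Δλ = -3.51 − -36.68 = 33.17°.
Δφ = -2.49 − -11.95 = 9.46°.
a = sin²(Δφ/2) + cos φ₁ · cos φ₂ · sin²(Δλ/2) = 0.086433.
c = 2·atan2(√a, √(1−a)) = 0.59681 rad → d = 6371·c ≈ 3802.27 km.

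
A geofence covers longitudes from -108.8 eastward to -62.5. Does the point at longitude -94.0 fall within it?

Yes

Band width going east from -108.8° to -62.5°: ((-62.5 − -108.8) mod 360) = 46.3°.
Offset of -94.0° east of the west edge: ((-94.0 − -108.8) mod 360) = 14.8°.
14.8° ≤ 46.3° ⇒ inside.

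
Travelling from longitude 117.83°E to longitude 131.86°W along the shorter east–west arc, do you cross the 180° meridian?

Yes

Naïve |-131.86 − 117.83| = 249.69° > 180°, so the shorter arc goes the other way round — across 180°.
Signed shortest Δλ = ((-131.86 − 117.83 + 180) mod 360) − 180 = 110.31°.
Going east by 110.31° from +117.83° passes through 180° before reaching -131.86°.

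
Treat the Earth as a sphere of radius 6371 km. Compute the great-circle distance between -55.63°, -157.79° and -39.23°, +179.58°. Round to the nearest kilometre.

2472 km

Δλ = 179.58 − -157.79 = 337.37°; wrapped into (−180°, 180°]: -22.63°.
Δφ = -39.23 − -55.63 = 16.40°.
a = sin²(Δφ/2) + cos φ₁ · cos φ₂ · sin²(Δλ/2) = 0.037177.
c = 2·atan2(√a, √(1−a)) = 0.38806 rad → d = 6371·c ≈ 2472.31 km.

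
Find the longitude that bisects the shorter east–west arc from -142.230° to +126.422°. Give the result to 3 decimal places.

+172.096°

Signed shortest Δλ from -142.230° to +126.422° is -91.348°.
Midpoint longitude = -142.230° + (-91.348°)/2 = -142.230° − 45.674° = -187.904°.
Normalise into (−180°, 180°]: +172.096°.
(The naïve average (-142.230 + +126.422)/2 = -7.904° is on the wrong side of the globe.)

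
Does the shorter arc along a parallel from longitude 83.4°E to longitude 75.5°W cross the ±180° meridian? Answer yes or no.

No

Signed shortest Δλ = ((-75.5 − 83.4 + 180) mod 360) − 180 = -158.9°.
Going west by 158.9° from +83.4° reaches -75.5° without touching 180°.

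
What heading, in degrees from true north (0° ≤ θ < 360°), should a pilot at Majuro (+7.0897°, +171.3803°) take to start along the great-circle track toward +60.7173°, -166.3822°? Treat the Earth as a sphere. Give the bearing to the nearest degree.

Δλ = -166.3822 − 171.3803 = -337.7625°; wrapped into (−180°, 180°]: 22.2375°.
θ = atan2( sin Δλ · cos φ₂ , cos φ₁ · sin φ₂ − sin φ₁ · cos φ₂ · cos Δλ )
  = atan2(0.18511, 0.80967) = 12.878° → normalised to [0°, 360°): 12.878°.

13°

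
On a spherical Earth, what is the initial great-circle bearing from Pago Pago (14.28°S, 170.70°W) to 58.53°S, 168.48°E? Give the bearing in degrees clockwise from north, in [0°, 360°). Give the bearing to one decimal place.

Δλ = 168.48 − -170.70 = 339.18°; wrapped into (−180°, 180°]: -20.82°.
θ = atan2( sin Δλ · cos φ₂ , cos φ₁ · sin φ₂ − sin φ₁ · cos φ₂ · cos Δλ )
  = atan2(-0.18555, -0.70620) = -165.278° → normalised to [0°, 360°): 194.722°.

194.7°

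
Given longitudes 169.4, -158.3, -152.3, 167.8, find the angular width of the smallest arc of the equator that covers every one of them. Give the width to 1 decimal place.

39.9°

Sort the longitudes: -158.3°, -152.3°, +167.8°, +169.4°.
Eastward gaps between consecutive values (wrapping around): 6.0°, 320.1°, 1.6°, 32.3°.
Largest gap = 320.1° ⇒ minimal covering band is its complement: 360° − 320.1° = 39.9°.
Band runs from +167.8° eastward to -152.3°, crossing the antimeridian.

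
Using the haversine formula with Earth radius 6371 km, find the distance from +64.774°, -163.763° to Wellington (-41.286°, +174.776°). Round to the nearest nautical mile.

6448 nmi

Δλ = 174.776 − -163.763 = 338.539°; wrapped into (−180°, 180°]: -21.461°.
Δφ = -41.286 − 64.774 = -106.060°.
a = sin²(Δφ/2) + cos φ₁ · cos φ₂ · sin²(Δλ/2) = 0.649424.
c = 2·atan2(√a, √(1−a)) = 1.87428 rad → d = 6371·c ≈ 11941.05 km ≈ 6447.65 nmi.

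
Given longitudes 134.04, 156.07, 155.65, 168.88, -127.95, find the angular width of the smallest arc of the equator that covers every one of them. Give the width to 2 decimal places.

Sort the longitudes: -127.95°, +134.04°, +155.65°, +156.07°, +168.88°.
Eastward gaps between consecutive values (wrapping around): 261.99°, 21.61°, 0.42°, 12.81°, 63.17°.
Largest gap = 261.99° ⇒ minimal covering band is its complement: 360° − 261.99° = 98.01°.
Band runs from +134.04° eastward to -127.95°, crossing the antimeridian.

98.01°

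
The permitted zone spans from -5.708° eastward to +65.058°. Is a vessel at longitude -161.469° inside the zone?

No

Band width going east from -5.708° to +65.058°: ((65.058 − -5.708) mod 360) = 70.766°.
Offset of -161.469° east of the west edge: ((-161.469 − -5.708) mod 360) = 204.239°.
204.239° > 70.766° ⇒ outside.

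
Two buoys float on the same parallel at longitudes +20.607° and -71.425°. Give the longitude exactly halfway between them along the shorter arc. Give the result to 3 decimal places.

Signed shortest Δλ from +20.607° to -71.425° is -92.032°.
Midpoint longitude = +20.607° + (-92.032°)/2 = +20.607° − 46.016° = -25.409°.

-25.409°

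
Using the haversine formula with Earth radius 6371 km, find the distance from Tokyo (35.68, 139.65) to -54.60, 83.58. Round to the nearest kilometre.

Δλ = 83.58 − 139.65 = -56.07°.
Δφ = -54.60 − 35.68 = -90.28°.
a = sin²(Δφ/2) + cos φ₁ · cos φ₂ · sin²(Δλ/2) = 0.606391.
c = 2·atan2(√a, √(1−a)) = 1.78522 rad → d = 6371·c ≈ 11373.62 km.

11374 km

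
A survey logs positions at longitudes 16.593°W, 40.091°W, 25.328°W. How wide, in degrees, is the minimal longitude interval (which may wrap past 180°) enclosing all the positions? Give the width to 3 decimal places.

Sort the longitudes: -40.091°, -25.328°, -16.593°.
Eastward gaps between consecutive values (wrapping around): 14.763°, 8.735°, 336.502°.
Largest gap = 336.502° ⇒ minimal covering band is its complement: 360° − 336.502° = 23.498°.
Band runs from -40.091° eastward to -16.593°.

23.498°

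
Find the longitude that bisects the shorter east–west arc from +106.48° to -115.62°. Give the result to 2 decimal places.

+175.43°

Signed shortest Δλ from +106.48° to -115.62° is +137.90°.
Midpoint longitude = +106.48° + (+137.90°)/2 = +106.48° + 68.95° = +175.43°.
(The naïve average (+106.48 + -115.62)/2 = -4.57° is on the wrong side of the globe.)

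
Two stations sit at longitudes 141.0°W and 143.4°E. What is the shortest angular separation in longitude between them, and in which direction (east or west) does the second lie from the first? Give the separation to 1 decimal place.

Raw difference: 143.4 − -141.0 = 284.4°.
Normalise into (−180°, 180°]: 284.4° − 360° = -75.6°.
Negative ⇒ the second point lies to the west; separation 75.6°.

75.6° west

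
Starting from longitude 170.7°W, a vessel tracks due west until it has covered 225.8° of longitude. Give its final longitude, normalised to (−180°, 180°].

36.5°W

Start at -170.7°; shift −225.8° → -396.5°.
-396.5° lies outside (−180°, 180°]; add 360° → -36.5°.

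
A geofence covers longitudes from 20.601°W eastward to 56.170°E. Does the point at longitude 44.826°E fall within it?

Band width going east from -20.601° to +56.170°: ((56.170 − -20.601) mod 360) = 76.771°.
Offset of +44.826° east of the west edge: ((44.826 − -20.601) mod 360) = 65.427°.
65.427° ≤ 76.771° ⇒ inside.

Yes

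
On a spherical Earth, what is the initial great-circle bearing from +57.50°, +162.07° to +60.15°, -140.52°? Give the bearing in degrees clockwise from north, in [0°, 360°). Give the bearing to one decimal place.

Δλ = -140.52 − 162.07 = -302.59°; wrapped into (−180°, 180°]: 57.41°.
θ = atan2( sin Δλ · cos φ₂ , cos φ₁ · sin φ₂ − sin φ₁ · cos φ₂ · cos Δλ )
  = atan2(0.41936, 0.23991) = 60.227° → normalised to [0°, 360°): 60.227°.

60.2°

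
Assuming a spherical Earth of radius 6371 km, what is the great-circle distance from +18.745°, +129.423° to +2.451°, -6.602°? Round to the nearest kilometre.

14660 km

Δλ = -6.602 − 129.423 = -136.025°.
Δφ = 2.451 − 18.745 = -16.294°.
a = sin²(Δφ/2) + cos φ₁ · cos φ₂ · sin²(Δλ/2) = 0.833553.
c = 2·atan2(√a, √(1−a)) = 2.30111 rad → d = 6371·c ≈ 14660.39 km.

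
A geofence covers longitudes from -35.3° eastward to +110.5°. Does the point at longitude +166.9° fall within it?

No

Band width going east from -35.3° to +110.5°: ((110.5 − -35.3) mod 360) = 145.8°.
Offset of +166.9° east of the west edge: ((166.9 − -35.3) mod 360) = 202.2°.
202.2° > 145.8° ⇒ outside.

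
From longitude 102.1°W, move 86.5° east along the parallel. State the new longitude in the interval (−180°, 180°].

Start at -102.1°; shift +86.5° → -15.6°.
-15.6° already lies in (−180°, 180°].

15.6°W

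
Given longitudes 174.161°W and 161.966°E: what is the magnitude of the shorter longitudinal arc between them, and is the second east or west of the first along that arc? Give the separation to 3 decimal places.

Raw difference: 161.966 − -174.161 = 336.127°.
Normalise into (−180°, 180°]: 336.127° − 360° = -23.873°.
Negative ⇒ the second point lies to the west; separation 23.873°.

23.873° west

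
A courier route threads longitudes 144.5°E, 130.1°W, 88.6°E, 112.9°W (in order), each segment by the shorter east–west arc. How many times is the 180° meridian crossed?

3

Leg 1: +144.5° → -130.1°, shortest Δλ = 85.4° (east) — crosses 180°.
Leg 2: -130.1° → +88.6°, shortest Δλ = -141.3° (west) — crosses 180°.
Leg 3: +88.6° → -112.9°, shortest Δλ = 158.5° (east) — crosses 180°.
Total crossings: 3.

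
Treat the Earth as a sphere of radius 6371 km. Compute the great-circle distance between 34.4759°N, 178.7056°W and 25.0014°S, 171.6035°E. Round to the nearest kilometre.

Δλ = 171.6035 − -178.7056 = 350.3091°; wrapped into (−180°, 180°]: -9.6909°.
Δφ = -25.0014 − 34.4759 = -59.4773°.
a = sin²(Δφ/2) + cos φ₁ · cos φ₂ · sin²(Δλ/2) = 0.251391.
c = 2·atan2(√a, √(1−a)) = 1.05041 rad → d = 6371·c ≈ 6692.14 km.

6692 km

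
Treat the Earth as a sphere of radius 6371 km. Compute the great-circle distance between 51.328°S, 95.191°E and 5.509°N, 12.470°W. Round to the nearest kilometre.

11707 km

Δλ = -12.470 − 95.191 = -107.661°.
Δφ = 5.509 − -51.328 = 56.837°.
a = sin²(Δφ/2) + cos φ₁ · cos φ₂ · sin²(Δλ/2) = 0.631825.
c = 2·atan2(√a, √(1−a)) = 1.83760 rad → d = 6371·c ≈ 11707.35 km.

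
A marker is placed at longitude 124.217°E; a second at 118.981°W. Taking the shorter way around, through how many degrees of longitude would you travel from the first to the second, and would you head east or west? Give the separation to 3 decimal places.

Raw difference: -118.981 − 124.217 = -243.198°.
Normalise into (−180°, 180°]: -243.198° + 360° = 116.802°.
Positive ⇒ the second point lies to the east; separation 116.802°.

116.802° east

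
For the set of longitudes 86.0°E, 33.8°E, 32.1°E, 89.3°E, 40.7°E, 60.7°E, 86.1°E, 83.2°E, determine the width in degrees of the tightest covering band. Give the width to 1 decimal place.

57.2°

Sort the longitudes: +32.1°, +33.8°, +40.7°, +60.7°, +83.2°, +86.0°, +86.1°, +89.3°.
Eastward gaps between consecutive values (wrapping around): 1.7°, 6.9°, 20.0°, 22.5°, 2.8°, 0.1°, 3.2°, 302.8°.
Largest gap = 302.8° ⇒ minimal covering band is its complement: 360° − 302.8° = 57.2°.
Band runs from +32.1° eastward to +89.3°.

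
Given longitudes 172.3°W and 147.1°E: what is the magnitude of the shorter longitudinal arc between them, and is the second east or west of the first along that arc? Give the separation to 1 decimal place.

40.6° west

Raw difference: 147.1 − -172.3 = 319.4°.
Normalise into (−180°, 180°]: 319.4° − 360° = -40.6°.
Negative ⇒ the second point lies to the west; separation 40.6°.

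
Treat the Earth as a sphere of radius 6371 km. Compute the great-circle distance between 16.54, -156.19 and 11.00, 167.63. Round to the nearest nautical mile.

Δλ = 167.63 − -156.19 = 323.82°; wrapped into (−180°, 180°]: -36.18°.
Δφ = 11.00 − 16.54 = -5.54°.
a = sin²(Δφ/2) + cos φ₁ · cos φ₂ · sin²(Δλ/2) = 0.093065.
c = 2·atan2(√a, √(1−a)) = 0.62001 rad → d = 6371·c ≈ 3950.10 km ≈ 2132.88 nmi.

2133 nmi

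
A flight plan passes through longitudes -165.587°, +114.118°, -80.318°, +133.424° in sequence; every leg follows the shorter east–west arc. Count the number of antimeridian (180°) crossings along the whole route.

Leg 1: -165.587° → +114.118°, shortest Δλ = -80.295° (west) — crosses 180°.
Leg 2: +114.118° → -80.318°, shortest Δλ = 165.564° (east) — crosses 180°.
Leg 3: -80.318° → +133.424°, shortest Δλ = -146.258° (west) — crosses 180°.
Total crossings: 3.

3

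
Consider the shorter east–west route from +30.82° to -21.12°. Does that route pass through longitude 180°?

Signed shortest Δλ = ((-21.12 − 30.82 + 180) mod 360) − 180 = -51.94°.
Going west by 51.94° from +30.82° reaches -21.12° without touching 180°.

No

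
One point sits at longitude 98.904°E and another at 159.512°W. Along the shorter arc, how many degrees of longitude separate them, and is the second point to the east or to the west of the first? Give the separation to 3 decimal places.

101.584° east

Raw difference: -159.512 − 98.904 = -258.416°.
Normalise into (−180°, 180°]: -258.416° + 360° = 101.584°.
Positive ⇒ the second point lies to the east; separation 101.584°.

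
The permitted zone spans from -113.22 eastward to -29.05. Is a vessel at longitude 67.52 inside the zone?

No

Band width going east from -113.22° to -29.05°: ((-29.05 − -113.22) mod 360) = 84.17°.
Offset of +67.52° east of the west edge: ((67.52 − -113.22) mod 360) = 180.74°.
180.74° > 84.17° ⇒ outside.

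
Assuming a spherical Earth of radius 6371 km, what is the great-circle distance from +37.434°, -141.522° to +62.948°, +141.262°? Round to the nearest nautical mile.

Δλ = 141.262 − -141.522 = 282.784°; wrapped into (−180°, 180°]: -77.216°.
Δφ = 62.948 − 37.434 = 25.514°.
a = sin²(Δφ/2) + cos φ₁ · cos φ₂ · sin²(Δλ/2) = 0.189372.
c = 2·atan2(√a, √(1−a)) = 0.90045 rad → d = 6371·c ≈ 5736.78 km ≈ 3097.61 nmi.

3098 nmi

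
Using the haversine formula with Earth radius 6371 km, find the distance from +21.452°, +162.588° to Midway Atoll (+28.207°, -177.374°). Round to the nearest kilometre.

2154 km

Δλ = -177.374 − 162.588 = -339.962°; wrapped into (−180°, 180°]: 20.038°.
Δφ = 28.207 − 21.452 = 6.755°.
a = sin²(Δφ/2) + cos φ₁ · cos φ₂ · sin²(Δλ/2) = 0.028296.
c = 2·atan2(√a, √(1−a)) = 0.33804 rad → d = 6371·c ≈ 2153.62 km.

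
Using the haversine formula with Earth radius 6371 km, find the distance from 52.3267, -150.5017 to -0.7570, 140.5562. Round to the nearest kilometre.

Δλ = 140.5562 − -150.5017 = 291.0579°; wrapped into (−180°, 180°]: -68.9421°.
Δφ = -0.7570 − 52.3267 = -53.0837°.
a = sin²(Δφ/2) + cos φ₁ · cos φ₂ · sin²(Δλ/2) = 0.395440.
c = 2·atan2(√a, √(1−a)) = 1.36012 rad → d = 6371·c ≈ 8665.34 km.

8665 km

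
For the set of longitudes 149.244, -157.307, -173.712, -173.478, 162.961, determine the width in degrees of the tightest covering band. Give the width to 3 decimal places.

53.449°

Sort the longitudes: -173.712°, -173.478°, -157.307°, +149.244°, +162.961°.
Eastward gaps between consecutive values (wrapping around): 0.234°, 16.171°, 306.551°, 13.717°, 23.327°.
Largest gap = 306.551° ⇒ minimal covering band is its complement: 360° − 306.551° = 53.449°.
Band runs from +149.244° eastward to -157.307°, crossing the antimeridian.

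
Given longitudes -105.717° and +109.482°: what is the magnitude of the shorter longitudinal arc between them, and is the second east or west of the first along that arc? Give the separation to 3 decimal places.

144.801° west

Raw difference: 109.482 − -105.717 = 215.199°.
Normalise into (−180°, 180°]: 215.199° − 360° = -144.801°.
Negative ⇒ the second point lies to the west; separation 144.801°.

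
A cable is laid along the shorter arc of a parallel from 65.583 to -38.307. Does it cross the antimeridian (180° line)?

Signed shortest Δλ = ((-38.307 − 65.583 + 180) mod 360) − 180 = -103.89°.
Going west by 103.89° from +65.583° reaches -38.307° without touching 180°.

No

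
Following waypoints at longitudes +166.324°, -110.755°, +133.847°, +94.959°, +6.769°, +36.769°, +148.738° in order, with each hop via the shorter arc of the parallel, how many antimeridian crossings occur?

2

Leg 1: +166.324° → -110.755°, shortest Δλ = 82.921° (east) — crosses 180°.
Leg 2: -110.755° → +133.847°, shortest Δλ = -115.398° (west) — crosses 180°.
Leg 3: +133.847° → +94.959°, shortest Δλ = -38.888° (west) — does not cross 180°.
Leg 4: +94.959° → +6.769°, shortest Δλ = -88.19° (west) — does not cross 180°.
Leg 5: +6.769° → +36.769°, shortest Δλ = 30.0° (east) — does not cross 180°.
Leg 6: +36.769° → +148.738°, shortest Δλ = 111.969° (east) — does not cross 180°.
Total crossings: 2.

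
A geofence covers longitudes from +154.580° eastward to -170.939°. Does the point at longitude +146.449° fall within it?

Band width going east from +154.580° to -170.939°: ((-170.939 − 154.580) mod 360) = 34.481°.
Offset of +146.449° east of the west edge: ((146.449 − 154.580) mod 360) = 351.869°.
351.869° > 34.481° ⇒ outside.

No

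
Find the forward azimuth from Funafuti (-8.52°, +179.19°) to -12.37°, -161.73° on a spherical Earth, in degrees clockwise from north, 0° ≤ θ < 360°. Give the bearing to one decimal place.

Δλ = -161.73 − 179.19 = -340.92°; wrapped into (−180°, 180°]: 19.08°.
θ = atan2( sin Δλ · cos φ₂ , cos φ₁ · sin φ₂ − sin φ₁ · cos φ₂ · cos Δλ )
  = atan2(0.31930, -0.07509) = 103.235° → normalised to [0°, 360°): 103.235°.

103.2°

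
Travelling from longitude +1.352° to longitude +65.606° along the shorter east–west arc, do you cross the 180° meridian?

Signed shortest Δλ = ((65.606 − 1.352 + 180) mod 360) − 180 = 64.254°.
Going east by 64.254° from +1.352° reaches +65.606° without touching 180°.

No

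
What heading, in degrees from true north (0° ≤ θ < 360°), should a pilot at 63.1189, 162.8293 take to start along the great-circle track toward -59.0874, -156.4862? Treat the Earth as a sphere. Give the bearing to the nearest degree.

Δλ = -156.4862 − 162.8293 = -319.3155°; wrapped into (−180°, 180°]: 40.6845°.
θ = atan2( sin Δλ · cos φ₂ , cos φ₁ · sin φ₂ − sin φ₁ · cos φ₂ · cos Δλ )
  = atan2(0.33490, -0.73539) = 155.515° → normalised to [0°, 360°): 155.515°.

156°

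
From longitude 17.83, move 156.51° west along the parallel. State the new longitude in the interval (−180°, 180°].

-138.68°

Start at +17.83°; shift −156.51° → -138.68°.
-138.68° already lies in (−180°, 180°].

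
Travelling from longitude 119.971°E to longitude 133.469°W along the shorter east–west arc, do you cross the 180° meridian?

Naïve |-133.469 − 119.971| = 253.44° > 180°, so the shorter arc goes the other way round — across 180°.
Signed shortest Δλ = ((-133.469 − 119.971 + 180) mod 360) − 180 = 106.56°.
Going east by 106.56° from +119.971° passes through 180° before reaching -133.469°.

Yes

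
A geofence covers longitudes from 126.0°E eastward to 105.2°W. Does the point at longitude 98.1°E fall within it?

No

Band width going east from +126.0° to -105.2°: ((-105.2 − 126.0) mod 360) = 128.8°.
Offset of +98.1° east of the west edge: ((98.1 − 126.0) mod 360) = 332.1°.
332.1° > 128.8° ⇒ outside.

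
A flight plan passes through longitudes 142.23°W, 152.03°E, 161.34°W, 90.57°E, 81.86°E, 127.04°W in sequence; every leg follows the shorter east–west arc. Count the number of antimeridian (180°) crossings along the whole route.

Leg 1: -142.23° → +152.03°, shortest Δλ = -65.74° (west) — crosses 180°.
Leg 2: +152.03° → -161.34°, shortest Δλ = 46.63° (east) — crosses 180°.
Leg 3: -161.34° → +90.57°, shortest Δλ = -108.09° (west) — crosses 180°.
Leg 4: +90.57° → +81.86°, shortest Δλ = -8.71° (west) — does not cross 180°.
Leg 5: +81.86° → -127.04°, shortest Δλ = 151.1° (east) — crosses 180°.
Total crossings: 4.

4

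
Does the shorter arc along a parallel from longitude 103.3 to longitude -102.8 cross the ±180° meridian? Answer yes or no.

Naïve |-102.8 − 103.3| = 206.1° > 180°, so the shorter arc goes the other way round — across 180°.
Signed shortest Δλ = ((-102.8 − 103.3 + 180) mod 360) − 180 = 153.9°.
Going east by 153.9° from +103.3° passes through 180° before reaching -102.8°.

Yes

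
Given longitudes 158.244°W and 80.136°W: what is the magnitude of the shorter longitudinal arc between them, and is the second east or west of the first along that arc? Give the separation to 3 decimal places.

Raw difference: -80.136 − -158.244 = 78.108°.
Normalise into (−180°, 180°]: 78.108° stays 78.108°.
Positive ⇒ the second point lies to the east; separation 78.108°.

78.108° east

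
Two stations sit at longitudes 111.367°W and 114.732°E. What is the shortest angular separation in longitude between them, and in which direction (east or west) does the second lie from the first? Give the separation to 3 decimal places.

133.901° west

Raw difference: 114.732 − -111.367 = 226.099°.
Normalise into (−180°, 180°]: 226.099° − 360° = -133.901°.
Negative ⇒ the second point lies to the west; separation 133.901°.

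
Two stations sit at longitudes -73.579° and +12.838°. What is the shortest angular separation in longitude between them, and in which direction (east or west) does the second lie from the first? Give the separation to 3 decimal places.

86.417° east

Raw difference: 12.838 − -73.579 = 86.417°.
Normalise into (−180°, 180°]: 86.417° stays 86.417°.
Positive ⇒ the second point lies to the east; separation 86.417°.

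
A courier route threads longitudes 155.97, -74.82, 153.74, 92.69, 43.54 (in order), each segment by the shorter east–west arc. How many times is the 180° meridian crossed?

Leg 1: +155.97° → -74.82°, shortest Δλ = 129.21° (east) — crosses 180°.
Leg 2: -74.82° → +153.74°, shortest Δλ = -131.44° (west) — crosses 180°.
Leg 3: +153.74° → +92.69°, shortest Δλ = -61.05° (west) — does not cross 180°.
Leg 4: +92.69° → +43.54°, shortest Δλ = -49.15° (west) — does not cross 180°.
Total crossings: 2.

2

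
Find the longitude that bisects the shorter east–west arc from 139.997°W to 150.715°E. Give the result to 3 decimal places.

Signed shortest Δλ from -139.997° to +150.715° is -69.288°.
Midpoint longitude = -139.997° + (-69.288°)/2 = -139.997° − 34.644° = -174.641°.
(The naïve average (-139.997 + +150.715)/2 = 5.359° is on the wrong side of the globe.)

174.641°W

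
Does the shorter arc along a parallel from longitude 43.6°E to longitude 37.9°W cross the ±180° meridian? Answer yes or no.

Signed shortest Δλ = ((-37.9 − 43.6 + 180) mod 360) − 180 = -81.5°.
Going west by 81.5° from +43.6° reaches -37.9° without touching 180°.

No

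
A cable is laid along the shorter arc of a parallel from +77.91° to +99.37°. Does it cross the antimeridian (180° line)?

No

Signed shortest Δλ = ((99.37 − 77.91 + 180) mod 360) − 180 = 21.46°.
Going east by 21.46° from +77.91° reaches +99.37° without touching 180°.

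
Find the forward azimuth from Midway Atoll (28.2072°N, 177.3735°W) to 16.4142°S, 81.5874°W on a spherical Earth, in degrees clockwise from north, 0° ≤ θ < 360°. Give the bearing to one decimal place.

Δλ = -81.5874 − -177.3735 = 95.7861°.
θ = atan2( sin Δλ · cos φ₂ , cos φ₁ · sin φ₂ − sin φ₁ · cos φ₂ · cos Δλ )
  = atan2(0.95436, -0.20331) = 102.026° → normalised to [0°, 360°): 102.026°.

102.0°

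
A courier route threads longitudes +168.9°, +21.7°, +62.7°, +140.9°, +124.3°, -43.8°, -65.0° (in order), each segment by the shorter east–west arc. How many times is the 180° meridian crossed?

0

Leg 1: +168.9° → +21.7°, shortest Δλ = -147.2° (west) — does not cross 180°.
Leg 2: +21.7° → +62.7°, shortest Δλ = 41.0° (east) — does not cross 180°.
Leg 3: +62.7° → +140.9°, shortest Δλ = 78.2° (east) — does not cross 180°.
Leg 4: +140.9° → +124.3°, shortest Δλ = -16.6° (west) — does not cross 180°.
Leg 5: +124.3° → -43.8°, shortest Δλ = -168.1° (west) — does not cross 180°.
Leg 6: -43.8° → -65.0°, shortest Δλ = -21.2° (west) — does not cross 180°.
Total crossings: 0.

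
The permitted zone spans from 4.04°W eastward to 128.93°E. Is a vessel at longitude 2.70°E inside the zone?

Yes

Band width going east from -4.04° to +128.93°: ((128.93 − -4.04) mod 360) = 132.97°.
Offset of +2.70° east of the west edge: ((2.70 − -4.04) mod 360) = 6.74°.
6.74° ≤ 132.97° ⇒ inside.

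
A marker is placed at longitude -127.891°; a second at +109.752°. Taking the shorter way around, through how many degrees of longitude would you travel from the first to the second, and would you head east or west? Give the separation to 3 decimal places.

Raw difference: 109.752 − -127.891 = 237.643°.
Normalise into (−180°, 180°]: 237.643° − 360° = -122.357°.
Negative ⇒ the second point lies to the west; separation 122.357°.

122.357° west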